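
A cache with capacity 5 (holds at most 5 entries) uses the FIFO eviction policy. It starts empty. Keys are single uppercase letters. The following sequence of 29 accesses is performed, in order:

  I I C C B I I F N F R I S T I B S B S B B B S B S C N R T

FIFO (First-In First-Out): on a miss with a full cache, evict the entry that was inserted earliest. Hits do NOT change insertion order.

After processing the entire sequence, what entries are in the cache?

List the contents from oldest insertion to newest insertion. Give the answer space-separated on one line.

FIFO simulation (capacity=5):
  1. access I: MISS. Cache (old->new): [I]
  2. access I: HIT. Cache (old->new): [I]
  3. access C: MISS. Cache (old->new): [I C]
  4. access C: HIT. Cache (old->new): [I C]
  5. access B: MISS. Cache (old->new): [I C B]
  6. access I: HIT. Cache (old->new): [I C B]
  7. access I: HIT. Cache (old->new): [I C B]
  8. access F: MISS. Cache (old->new): [I C B F]
  9. access N: MISS. Cache (old->new): [I C B F N]
  10. access F: HIT. Cache (old->new): [I C B F N]
  11. access R: MISS, evict I. Cache (old->new): [C B F N R]
  12. access I: MISS, evict C. Cache (old->new): [B F N R I]
  13. access S: MISS, evict B. Cache (old->new): [F N R I S]
  14. access T: MISS, evict F. Cache (old->new): [N R I S T]
  15. access I: HIT. Cache (old->new): [N R I S T]
  16. access B: MISS, evict N. Cache (old->new): [R I S T B]
  17. access S: HIT. Cache (old->new): [R I S T B]
  18. access B: HIT. Cache (old->new): [R I S T B]
  19. access S: HIT. Cache (old->new): [R I S T B]
  20. access B: HIT. Cache (old->new): [R I S T B]
  21. access B: HIT. Cache (old->new): [R I S T B]
  22. access B: HIT. Cache (old->new): [R I S T B]
  23. access S: HIT. Cache (old->new): [R I S T B]
  24. access B: HIT. Cache (old->new): [R I S T B]
  25. access S: HIT. Cache (old->new): [R I S T B]
  26. access C: MISS, evict R. Cache (old->new): [I S T B C]
  27. access N: MISS, evict I. Cache (old->new): [S T B C N]
  28. access R: MISS, evict S. Cache (old->new): [T B C N R]
  29. access T: HIT. Cache (old->new): [T B C N R]
Total: 16 hits, 13 misses, 8 evictions

Answer: T B C N R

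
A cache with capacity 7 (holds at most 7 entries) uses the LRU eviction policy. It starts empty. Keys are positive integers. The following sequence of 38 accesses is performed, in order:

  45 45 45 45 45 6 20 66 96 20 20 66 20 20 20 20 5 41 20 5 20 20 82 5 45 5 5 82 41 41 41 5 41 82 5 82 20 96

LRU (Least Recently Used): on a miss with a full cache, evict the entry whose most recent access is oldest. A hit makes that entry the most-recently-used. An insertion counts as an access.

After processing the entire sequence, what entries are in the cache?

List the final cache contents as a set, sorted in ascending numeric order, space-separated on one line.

LRU simulation (capacity=7):
  1. access 45: MISS. Cache (LRU->MRU): [45]
  2. access 45: HIT. Cache (LRU->MRU): [45]
  3. access 45: HIT. Cache (LRU->MRU): [45]
  4. access 45: HIT. Cache (LRU->MRU): [45]
  5. access 45: HIT. Cache (LRU->MRU): [45]
  6. access 6: MISS. Cache (LRU->MRU): [45 6]
  7. access 20: MISS. Cache (LRU->MRU): [45 6 20]
  8. access 66: MISS. Cache (LRU->MRU): [45 6 20 66]
  9. access 96: MISS. Cache (LRU->MRU): [45 6 20 66 96]
  10. access 20: HIT. Cache (LRU->MRU): [45 6 66 96 20]
  11. access 20: HIT. Cache (LRU->MRU): [45 6 66 96 20]
  12. access 66: HIT. Cache (LRU->MRU): [45 6 96 20 66]
  13. access 20: HIT. Cache (LRU->MRU): [45 6 96 66 20]
  14. access 20: HIT. Cache (LRU->MRU): [45 6 96 66 20]
  15. access 20: HIT. Cache (LRU->MRU): [45 6 96 66 20]
  16. access 20: HIT. Cache (LRU->MRU): [45 6 96 66 20]
  17. access 5: MISS. Cache (LRU->MRU): [45 6 96 66 20 5]
  18. access 41: MISS. Cache (LRU->MRU): [45 6 96 66 20 5 41]
  19. access 20: HIT. Cache (LRU->MRU): [45 6 96 66 5 41 20]
  20. access 5: HIT. Cache (LRU->MRU): [45 6 96 66 41 20 5]
  21. access 20: HIT. Cache (LRU->MRU): [45 6 96 66 41 5 20]
  22. access 20: HIT. Cache (LRU->MRU): [45 6 96 66 41 5 20]
  23. access 82: MISS, evict 45. Cache (LRU->MRU): [6 96 66 41 5 20 82]
  24. access 5: HIT. Cache (LRU->MRU): [6 96 66 41 20 82 5]
  25. access 45: MISS, evict 6. Cache (LRU->MRU): [96 66 41 20 82 5 45]
  26. access 5: HIT. Cache (LRU->MRU): [96 66 41 20 82 45 5]
  27. access 5: HIT. Cache (LRU->MRU): [96 66 41 20 82 45 5]
  28. access 82: HIT. Cache (LRU->MRU): [96 66 41 20 45 5 82]
  29. access 41: HIT. Cache (LRU->MRU): [96 66 20 45 5 82 41]
  30. access 41: HIT. Cache (LRU->MRU): [96 66 20 45 5 82 41]
  31. access 41: HIT. Cache (LRU->MRU): [96 66 20 45 5 82 41]
  32. access 5: HIT. Cache (LRU->MRU): [96 66 20 45 82 41 5]
  33. access 41: HIT. Cache (LRU->MRU): [96 66 20 45 82 5 41]
  34. access 82: HIT. Cache (LRU->MRU): [96 66 20 45 5 41 82]
  35. access 5: HIT. Cache (LRU->MRU): [96 66 20 45 41 82 5]
  36. access 82: HIT. Cache (LRU->MRU): [96 66 20 45 41 5 82]
  37. access 20: HIT. Cache (LRU->MRU): [96 66 45 41 5 82 20]
  38. access 96: HIT. Cache (LRU->MRU): [66 45 41 5 82 20 96]
Total: 29 hits, 9 misses, 2 evictions

Answer: 5 20 41 45 66 82 96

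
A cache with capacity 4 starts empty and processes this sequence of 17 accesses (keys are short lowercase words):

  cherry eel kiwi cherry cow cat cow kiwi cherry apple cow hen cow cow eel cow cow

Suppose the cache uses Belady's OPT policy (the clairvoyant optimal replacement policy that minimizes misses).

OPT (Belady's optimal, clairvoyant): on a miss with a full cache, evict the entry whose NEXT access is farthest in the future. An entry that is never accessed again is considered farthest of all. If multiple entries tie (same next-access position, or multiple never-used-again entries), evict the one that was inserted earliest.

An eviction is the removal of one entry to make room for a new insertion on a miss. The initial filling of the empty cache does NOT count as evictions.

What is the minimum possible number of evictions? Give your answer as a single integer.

Answer: 4

Derivation:
OPT (Belady) simulation (capacity=4):
  1. access cherry: MISS. Cache: [cherry]
  2. access eel: MISS. Cache: [cherry eel]
  3. access kiwi: MISS. Cache: [cherry eel kiwi]
  4. access cherry: HIT. Next use of cherry: step 9. Cache: [cherry eel kiwi]
  5. access cow: MISS. Cache: [cherry eel kiwi cow]
  6. access cat: MISS, evict eel (next use: step 15). Cache: [cherry kiwi cow cat]
  7. access cow: HIT. Next use of cow: step 11. Cache: [cherry kiwi cow cat]
  8. access kiwi: HIT. Next use of kiwi: never. Cache: [cherry kiwi cow cat]
  9. access cherry: HIT. Next use of cherry: never. Cache: [cherry kiwi cow cat]
  10. access apple: MISS, evict cherry (next use: never). Cache: [kiwi cow cat apple]
  11. access cow: HIT. Next use of cow: step 13. Cache: [kiwi cow cat apple]
  12. access hen: MISS, evict kiwi (next use: never). Cache: [cow cat apple hen]
  13. access cow: HIT. Next use of cow: step 14. Cache: [cow cat apple hen]
  14. access cow: HIT. Next use of cow: step 16. Cache: [cow cat apple hen]
  15. access eel: MISS, evict cat (next use: never). Cache: [cow apple hen eel]
  16. access cow: HIT. Next use of cow: step 17. Cache: [cow apple hen eel]
  17. access cow: HIT. Next use of cow: never. Cache: [cow apple hen eel]
Total: 9 hits, 8 misses, 4 evictions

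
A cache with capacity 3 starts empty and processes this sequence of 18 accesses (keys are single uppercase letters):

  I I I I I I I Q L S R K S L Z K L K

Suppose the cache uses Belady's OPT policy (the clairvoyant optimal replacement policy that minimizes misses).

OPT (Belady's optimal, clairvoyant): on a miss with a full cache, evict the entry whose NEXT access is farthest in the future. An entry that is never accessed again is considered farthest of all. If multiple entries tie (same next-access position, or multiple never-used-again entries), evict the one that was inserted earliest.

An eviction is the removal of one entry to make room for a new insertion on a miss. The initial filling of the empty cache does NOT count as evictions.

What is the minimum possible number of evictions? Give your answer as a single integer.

Answer: 4

Derivation:
OPT (Belady) simulation (capacity=3):
  1. access I: MISS. Cache: [I]
  2. access I: HIT. Next use of I: step 3. Cache: [I]
  3. access I: HIT. Next use of I: step 4. Cache: [I]
  4. access I: HIT. Next use of I: step 5. Cache: [I]
  5. access I: HIT. Next use of I: step 6. Cache: [I]
  6. access I: HIT. Next use of I: step 7. Cache: [I]
  7. access I: HIT. Next use of I: never. Cache: [I]
  8. access Q: MISS. Cache: [I Q]
  9. access L: MISS. Cache: [I Q L]
  10. access S: MISS, evict I (next use: never). Cache: [Q L S]
  11. access R: MISS, evict Q (next use: never). Cache: [L S R]
  12. access K: MISS, evict R (next use: never). Cache: [L S K]
  13. access S: HIT. Next use of S: never. Cache: [L S K]
  14. access L: HIT. Next use of L: step 17. Cache: [L S K]
  15. access Z: MISS, evict S (next use: never). Cache: [L K Z]
  16. access K: HIT. Next use of K: step 18. Cache: [L K Z]
  17. access L: HIT. Next use of L: never. Cache: [L K Z]
  18. access K: HIT. Next use of K: never. Cache: [L K Z]
Total: 11 hits, 7 misses, 4 evictions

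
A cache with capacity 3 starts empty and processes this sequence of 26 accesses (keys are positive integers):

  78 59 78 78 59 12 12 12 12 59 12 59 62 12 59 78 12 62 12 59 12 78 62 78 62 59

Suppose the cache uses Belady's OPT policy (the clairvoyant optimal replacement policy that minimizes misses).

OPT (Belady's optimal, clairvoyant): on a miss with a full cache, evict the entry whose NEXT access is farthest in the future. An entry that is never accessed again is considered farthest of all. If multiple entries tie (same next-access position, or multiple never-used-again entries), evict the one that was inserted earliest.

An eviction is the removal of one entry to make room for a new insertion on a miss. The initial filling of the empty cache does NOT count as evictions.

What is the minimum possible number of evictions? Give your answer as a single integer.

Answer: 4

Derivation:
OPT (Belady) simulation (capacity=3):
  1. access 78: MISS. Cache: [78]
  2. access 59: MISS. Cache: [78 59]
  3. access 78: HIT. Next use of 78: step 4. Cache: [78 59]
  4. access 78: HIT. Next use of 78: step 16. Cache: [78 59]
  5. access 59: HIT. Next use of 59: step 10. Cache: [78 59]
  6. access 12: MISS. Cache: [78 59 12]
  7. access 12: HIT. Next use of 12: step 8. Cache: [78 59 12]
  8. access 12: HIT. Next use of 12: step 9. Cache: [78 59 12]
  9. access 12: HIT. Next use of 12: step 11. Cache: [78 59 12]
  10. access 59: HIT. Next use of 59: step 12. Cache: [78 59 12]
  11. access 12: HIT. Next use of 12: step 14. Cache: [78 59 12]
  12. access 59: HIT. Next use of 59: step 15. Cache: [78 59 12]
  13. access 62: MISS, evict 78 (next use: step 16). Cache: [59 12 62]
  14. access 12: HIT. Next use of 12: step 17. Cache: [59 12 62]
  15. access 59: HIT. Next use of 59: step 20. Cache: [59 12 62]
  16. access 78: MISS, evict 59 (next use: step 20). Cache: [12 62 78]
  17. access 12: HIT. Next use of 12: step 19. Cache: [12 62 78]
  18. access 62: HIT. Next use of 62: step 23. Cache: [12 62 78]
  19. access 12: HIT. Next use of 12: step 21. Cache: [12 62 78]
  20. access 59: MISS, evict 62 (next use: step 23). Cache: [12 78 59]
  21. access 12: HIT. Next use of 12: never. Cache: [12 78 59]
  22. access 78: HIT. Next use of 78: step 24. Cache: [12 78 59]
  23. access 62: MISS, evict 12 (next use: never). Cache: [78 59 62]
  24. access 78: HIT. Next use of 78: never. Cache: [78 59 62]
  25. access 62: HIT. Next use of 62: never. Cache: [78 59 62]
  26. access 59: HIT. Next use of 59: never. Cache: [78 59 62]
Total: 19 hits, 7 misses, 4 evictions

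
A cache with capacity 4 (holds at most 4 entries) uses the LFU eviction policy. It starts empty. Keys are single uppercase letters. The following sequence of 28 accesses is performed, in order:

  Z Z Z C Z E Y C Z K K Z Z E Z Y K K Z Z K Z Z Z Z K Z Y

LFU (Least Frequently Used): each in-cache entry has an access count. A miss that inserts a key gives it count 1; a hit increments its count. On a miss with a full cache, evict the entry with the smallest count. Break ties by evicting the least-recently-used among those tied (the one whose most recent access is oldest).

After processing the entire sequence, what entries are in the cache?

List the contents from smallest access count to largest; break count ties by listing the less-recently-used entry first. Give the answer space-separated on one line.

Answer: C Y K Z

Derivation:
LFU simulation (capacity=4):
  1. access Z: MISS. Cache: [Z(c=1)]
  2. access Z: HIT, count now 2. Cache: [Z(c=2)]
  3. access Z: HIT, count now 3. Cache: [Z(c=3)]
  4. access C: MISS. Cache: [C(c=1) Z(c=3)]
  5. access Z: HIT, count now 4. Cache: [C(c=1) Z(c=4)]
  6. access E: MISS. Cache: [C(c=1) E(c=1) Z(c=4)]
  7. access Y: MISS. Cache: [C(c=1) E(c=1) Y(c=1) Z(c=4)]
  8. access C: HIT, count now 2. Cache: [E(c=1) Y(c=1) C(c=2) Z(c=4)]
  9. access Z: HIT, count now 5. Cache: [E(c=1) Y(c=1) C(c=2) Z(c=5)]
  10. access K: MISS, evict E(c=1). Cache: [Y(c=1) K(c=1) C(c=2) Z(c=5)]
  11. access K: HIT, count now 2. Cache: [Y(c=1) C(c=2) K(c=2) Z(c=5)]
  12. access Z: HIT, count now 6. Cache: [Y(c=1) C(c=2) K(c=2) Z(c=6)]
  13. access Z: HIT, count now 7. Cache: [Y(c=1) C(c=2) K(c=2) Z(c=7)]
  14. access E: MISS, evict Y(c=1). Cache: [E(c=1) C(c=2) K(c=2) Z(c=7)]
  15. access Z: HIT, count now 8. Cache: [E(c=1) C(c=2) K(c=2) Z(c=8)]
  16. access Y: MISS, evict E(c=1). Cache: [Y(c=1) C(c=2) K(c=2) Z(c=8)]
  17. access K: HIT, count now 3. Cache: [Y(c=1) C(c=2) K(c=3) Z(c=8)]
  18. access K: HIT, count now 4. Cache: [Y(c=1) C(c=2) K(c=4) Z(c=8)]
  19. access Z: HIT, count now 9. Cache: [Y(c=1) C(c=2) K(c=4) Z(c=9)]
  20. access Z: HIT, count now 10. Cache: [Y(c=1) C(c=2) K(c=4) Z(c=10)]
  21. access K: HIT, count now 5. Cache: [Y(c=1) C(c=2) K(c=5) Z(c=10)]
  22. access Z: HIT, count now 11. Cache: [Y(c=1) C(c=2) K(c=5) Z(c=11)]
  23. access Z: HIT, count now 12. Cache: [Y(c=1) C(c=2) K(c=5) Z(c=12)]
  24. access Z: HIT, count now 13. Cache: [Y(c=1) C(c=2) K(c=5) Z(c=13)]
  25. access Z: HIT, count now 14. Cache: [Y(c=1) C(c=2) K(c=5) Z(c=14)]
  26. access K: HIT, count now 6. Cache: [Y(c=1) C(c=2) K(c=6) Z(c=14)]
  27. access Z: HIT, count now 15. Cache: [Y(c=1) C(c=2) K(c=6) Z(c=15)]
  28. access Y: HIT, count now 2. Cache: [C(c=2) Y(c=2) K(c=6) Z(c=15)]
Total: 21 hits, 7 misses, 3 evictions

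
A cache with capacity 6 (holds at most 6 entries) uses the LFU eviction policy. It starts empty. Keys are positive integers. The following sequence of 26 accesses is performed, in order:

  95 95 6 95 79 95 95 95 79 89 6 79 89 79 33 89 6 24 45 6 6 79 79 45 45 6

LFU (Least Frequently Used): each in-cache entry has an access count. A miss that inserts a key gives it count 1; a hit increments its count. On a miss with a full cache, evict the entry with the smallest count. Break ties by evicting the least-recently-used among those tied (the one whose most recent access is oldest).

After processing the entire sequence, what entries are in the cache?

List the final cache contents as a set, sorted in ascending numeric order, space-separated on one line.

LFU simulation (capacity=6):
  1. access 95: MISS. Cache: [95(c=1)]
  2. access 95: HIT, count now 2. Cache: [95(c=2)]
  3. access 6: MISS. Cache: [6(c=1) 95(c=2)]
  4. access 95: HIT, count now 3. Cache: [6(c=1) 95(c=3)]
  5. access 79: MISS. Cache: [6(c=1) 79(c=1) 95(c=3)]
  6. access 95: HIT, count now 4. Cache: [6(c=1) 79(c=1) 95(c=4)]
  7. access 95: HIT, count now 5. Cache: [6(c=1) 79(c=1) 95(c=5)]
  8. access 95: HIT, count now 6. Cache: [6(c=1) 79(c=1) 95(c=6)]
  9. access 79: HIT, count now 2. Cache: [6(c=1) 79(c=2) 95(c=6)]
  10. access 89: MISS. Cache: [6(c=1) 89(c=1) 79(c=2) 95(c=6)]
  11. access 6: HIT, count now 2. Cache: [89(c=1) 79(c=2) 6(c=2) 95(c=6)]
  12. access 79: HIT, count now 3. Cache: [89(c=1) 6(c=2) 79(c=3) 95(c=6)]
  13. access 89: HIT, count now 2. Cache: [6(c=2) 89(c=2) 79(c=3) 95(c=6)]
  14. access 79: HIT, count now 4. Cache: [6(c=2) 89(c=2) 79(c=4) 95(c=6)]
  15. access 33: MISS. Cache: [33(c=1) 6(c=2) 89(c=2) 79(c=4) 95(c=6)]
  16. access 89: HIT, count now 3. Cache: [33(c=1) 6(c=2) 89(c=3) 79(c=4) 95(c=6)]
  17. access 6: HIT, count now 3. Cache: [33(c=1) 89(c=3) 6(c=3) 79(c=4) 95(c=6)]
  18. access 24: MISS. Cache: [33(c=1) 24(c=1) 89(c=3) 6(c=3) 79(c=4) 95(c=6)]
  19. access 45: MISS, evict 33(c=1). Cache: [24(c=1) 45(c=1) 89(c=3) 6(c=3) 79(c=4) 95(c=6)]
  20. access 6: HIT, count now 4. Cache: [24(c=1) 45(c=1) 89(c=3) 79(c=4) 6(c=4) 95(c=6)]
  21. access 6: HIT, count now 5. Cache: [24(c=1) 45(c=1) 89(c=3) 79(c=4) 6(c=5) 95(c=6)]
  22. access 79: HIT, count now 5. Cache: [24(c=1) 45(c=1) 89(c=3) 6(c=5) 79(c=5) 95(c=6)]
  23. access 79: HIT, count now 6. Cache: [24(c=1) 45(c=1) 89(c=3) 6(c=5) 95(c=6) 79(c=6)]
  24. access 45: HIT, count now 2. Cache: [24(c=1) 45(c=2) 89(c=3) 6(c=5) 95(c=6) 79(c=6)]
  25. access 45: HIT, count now 3. Cache: [24(c=1) 89(c=3) 45(c=3) 6(c=5) 95(c=6) 79(c=6)]
  26. access 6: HIT, count now 6. Cache: [24(c=1) 89(c=3) 45(c=3) 95(c=6) 79(c=6) 6(c=6)]
Total: 19 hits, 7 misses, 1 evictions

Answer: 6 24 45 79 89 95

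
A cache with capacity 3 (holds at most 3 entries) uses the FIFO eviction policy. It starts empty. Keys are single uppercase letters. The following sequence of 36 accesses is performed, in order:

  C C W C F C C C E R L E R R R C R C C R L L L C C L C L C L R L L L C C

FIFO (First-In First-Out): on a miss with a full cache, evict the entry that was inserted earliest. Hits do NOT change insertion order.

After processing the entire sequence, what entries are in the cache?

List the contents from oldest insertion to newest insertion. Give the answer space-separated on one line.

Answer: R L C

Derivation:
FIFO simulation (capacity=3):
  1. access C: MISS. Cache (old->new): [C]
  2. access C: HIT. Cache (old->new): [C]
  3. access W: MISS. Cache (old->new): [C W]
  4. access C: HIT. Cache (old->new): [C W]
  5. access F: MISS. Cache (old->new): [C W F]
  6. access C: HIT. Cache (old->new): [C W F]
  7. access C: HIT. Cache (old->new): [C W F]
  8. access C: HIT. Cache (old->new): [C W F]
  9. access E: MISS, evict C. Cache (old->new): [W F E]
  10. access R: MISS, evict W. Cache (old->new): [F E R]
  11. access L: MISS, evict F. Cache (old->new): [E R L]
  12. access E: HIT. Cache (old->new): [E R L]
  13. access R: HIT. Cache (old->new): [E R L]
  14. access R: HIT. Cache (old->new): [E R L]
  15. access R: HIT. Cache (old->new): [E R L]
  16. access C: MISS, evict E. Cache (old->new): [R L C]
  17. access R: HIT. Cache (old->new): [R L C]
  18. access C: HIT. Cache (old->new): [R L C]
  19. access C: HIT. Cache (old->new): [R L C]
  20. access R: HIT. Cache (old->new): [R L C]
  21. access L: HIT. Cache (old->new): [R L C]
  22. access L: HIT. Cache (old->new): [R L C]
  23. access L: HIT. Cache (old->new): [R L C]
  24. access C: HIT. Cache (old->new): [R L C]
  25. access C: HIT. Cache (old->new): [R L C]
  26. access L: HIT. Cache (old->new): [R L C]
  27. access C: HIT. Cache (old->new): [R L C]
  28. access L: HIT. Cache (old->new): [R L C]
  29. access C: HIT. Cache (old->new): [R L C]
  30. access L: HIT. Cache (old->new): [R L C]
  31. access R: HIT. Cache (old->new): [R L C]
  32. access L: HIT. Cache (old->new): [R L C]
  33. access L: HIT. Cache (old->new): [R L C]
  34. access L: HIT. Cache (old->new): [R L C]
  35. access C: HIT. Cache (old->new): [R L C]
  36. access C: HIT. Cache (old->new): [R L C]
Total: 29 hits, 7 misses, 4 evictions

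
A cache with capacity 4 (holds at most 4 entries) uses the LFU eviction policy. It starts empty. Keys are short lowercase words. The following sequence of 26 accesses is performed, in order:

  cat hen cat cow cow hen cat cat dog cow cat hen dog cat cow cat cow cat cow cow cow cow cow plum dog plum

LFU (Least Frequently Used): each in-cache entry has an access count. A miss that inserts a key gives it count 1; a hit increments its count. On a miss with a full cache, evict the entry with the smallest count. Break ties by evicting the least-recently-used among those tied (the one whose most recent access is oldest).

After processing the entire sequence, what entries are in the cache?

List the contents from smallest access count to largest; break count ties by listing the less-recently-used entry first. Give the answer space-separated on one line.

Answer: plum hen cat cow

Derivation:
LFU simulation (capacity=4):
  1. access cat: MISS. Cache: [cat(c=1)]
  2. access hen: MISS. Cache: [cat(c=1) hen(c=1)]
  3. access cat: HIT, count now 2. Cache: [hen(c=1) cat(c=2)]
  4. access cow: MISS. Cache: [hen(c=1) cow(c=1) cat(c=2)]
  5. access cow: HIT, count now 2. Cache: [hen(c=1) cat(c=2) cow(c=2)]
  6. access hen: HIT, count now 2. Cache: [cat(c=2) cow(c=2) hen(c=2)]
  7. access cat: HIT, count now 3. Cache: [cow(c=2) hen(c=2) cat(c=3)]
  8. access cat: HIT, count now 4. Cache: [cow(c=2) hen(c=2) cat(c=4)]
  9. access dog: MISS. Cache: [dog(c=1) cow(c=2) hen(c=2) cat(c=4)]
  10. access cow: HIT, count now 3. Cache: [dog(c=1) hen(c=2) cow(c=3) cat(c=4)]
  11. access cat: HIT, count now 5. Cache: [dog(c=1) hen(c=2) cow(c=3) cat(c=5)]
  12. access hen: HIT, count now 3. Cache: [dog(c=1) cow(c=3) hen(c=3) cat(c=5)]
  13. access dog: HIT, count now 2. Cache: [dog(c=2) cow(c=3) hen(c=3) cat(c=5)]
  14. access cat: HIT, count now 6. Cache: [dog(c=2) cow(c=3) hen(c=3) cat(c=6)]
  15. access cow: HIT, count now 4. Cache: [dog(c=2) hen(c=3) cow(c=4) cat(c=6)]
  16. access cat: HIT, count now 7. Cache: [dog(c=2) hen(c=3) cow(c=4) cat(c=7)]
  17. access cow: HIT, count now 5. Cache: [dog(c=2) hen(c=3) cow(c=5) cat(c=7)]
  18. access cat: HIT, count now 8. Cache: [dog(c=2) hen(c=3) cow(c=5) cat(c=8)]
  19. access cow: HIT, count now 6. Cache: [dog(c=2) hen(c=3) cow(c=6) cat(c=8)]
  20. access cow: HIT, count now 7. Cache: [dog(c=2) hen(c=3) cow(c=7) cat(c=8)]
  21. access cow: HIT, count now 8. Cache: [dog(c=2) hen(c=3) cat(c=8) cow(c=8)]
  22. access cow: HIT, count now 9. Cache: [dog(c=2) hen(c=3) cat(c=8) cow(c=9)]
  23. access cow: HIT, count now 10. Cache: [dog(c=2) hen(c=3) cat(c=8) cow(c=10)]
  24. access plum: MISS, evict dog(c=2). Cache: [plum(c=1) hen(c=3) cat(c=8) cow(c=10)]
  25. access dog: MISS, evict plum(c=1). Cache: [dog(c=1) hen(c=3) cat(c=8) cow(c=10)]
  26. access plum: MISS, evict dog(c=1). Cache: [plum(c=1) hen(c=3) cat(c=8) cow(c=10)]
Total: 19 hits, 7 misses, 3 evictions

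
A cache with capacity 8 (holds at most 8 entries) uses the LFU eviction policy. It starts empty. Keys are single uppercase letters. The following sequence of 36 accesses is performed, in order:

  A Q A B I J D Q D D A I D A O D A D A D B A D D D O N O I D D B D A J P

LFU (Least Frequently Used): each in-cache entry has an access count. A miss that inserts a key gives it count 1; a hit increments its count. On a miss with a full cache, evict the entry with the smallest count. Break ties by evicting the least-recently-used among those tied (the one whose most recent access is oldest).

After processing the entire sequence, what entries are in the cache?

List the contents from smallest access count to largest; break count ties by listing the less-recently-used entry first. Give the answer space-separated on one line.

Answer: P Q J O I B A D

Derivation:
LFU simulation (capacity=8):
  1. access A: MISS. Cache: [A(c=1)]
  2. access Q: MISS. Cache: [A(c=1) Q(c=1)]
  3. access A: HIT, count now 2. Cache: [Q(c=1) A(c=2)]
  4. access B: MISS. Cache: [Q(c=1) B(c=1) A(c=2)]
  5. access I: MISS. Cache: [Q(c=1) B(c=1) I(c=1) A(c=2)]
  6. access J: MISS. Cache: [Q(c=1) B(c=1) I(c=1) J(c=1) A(c=2)]
  7. access D: MISS. Cache: [Q(c=1) B(c=1) I(c=1) J(c=1) D(c=1) A(c=2)]
  8. access Q: HIT, count now 2. Cache: [B(c=1) I(c=1) J(c=1) D(c=1) A(c=2) Q(c=2)]
  9. access D: HIT, count now 2. Cache: [B(c=1) I(c=1) J(c=1) A(c=2) Q(c=2) D(c=2)]
  10. access D: HIT, count now 3. Cache: [B(c=1) I(c=1) J(c=1) A(c=2) Q(c=2) D(c=3)]
  11. access A: HIT, count now 3. Cache: [B(c=1) I(c=1) J(c=1) Q(c=2) D(c=3) A(c=3)]
  12. access I: HIT, count now 2. Cache: [B(c=1) J(c=1) Q(c=2) I(c=2) D(c=3) A(c=3)]
  13. access D: HIT, count now 4. Cache: [B(c=1) J(c=1) Q(c=2) I(c=2) A(c=3) D(c=4)]
  14. access A: HIT, count now 4. Cache: [B(c=1) J(c=1) Q(c=2) I(c=2) D(c=4) A(c=4)]
  15. access O: MISS. Cache: [B(c=1) J(c=1) O(c=1) Q(c=2) I(c=2) D(c=4) A(c=4)]
  16. access D: HIT, count now 5. Cache: [B(c=1) J(c=1) O(c=1) Q(c=2) I(c=2) A(c=4) D(c=5)]
  17. access A: HIT, count now 5. Cache: [B(c=1) J(c=1) O(c=1) Q(c=2) I(c=2) D(c=5) A(c=5)]
  18. access D: HIT, count now 6. Cache: [B(c=1) J(c=1) O(c=1) Q(c=2) I(c=2) A(c=5) D(c=6)]
  19. access A: HIT, count now 6. Cache: [B(c=1) J(c=1) O(c=1) Q(c=2) I(c=2) D(c=6) A(c=6)]
  20. access D: HIT, count now 7. Cache: [B(c=1) J(c=1) O(c=1) Q(c=2) I(c=2) A(c=6) D(c=7)]
  21. access B: HIT, count now 2. Cache: [J(c=1) O(c=1) Q(c=2) I(c=2) B(c=2) A(c=6) D(c=7)]
  22. access A: HIT, count now 7. Cache: [J(c=1) O(c=1) Q(c=2) I(c=2) B(c=2) D(c=7) A(c=7)]
  23. access D: HIT, count now 8. Cache: [J(c=1) O(c=1) Q(c=2) I(c=2) B(c=2) A(c=7) D(c=8)]
  24. access D: HIT, count now 9. Cache: [J(c=1) O(c=1) Q(c=2) I(c=2) B(c=2) A(c=7) D(c=9)]
  25. access D: HIT, count now 10. Cache: [J(c=1) O(c=1) Q(c=2) I(c=2) B(c=2) A(c=7) D(c=10)]
  26. access O: HIT, count now 2. Cache: [J(c=1) Q(c=2) I(c=2) B(c=2) O(c=2) A(c=7) D(c=10)]
  27. access N: MISS. Cache: [J(c=1) N(c=1) Q(c=2) I(c=2) B(c=2) O(c=2) A(c=7) D(c=10)]
  28. access O: HIT, count now 3. Cache: [J(c=1) N(c=1) Q(c=2) I(c=2) B(c=2) O(c=3) A(c=7) D(c=10)]
  29. access I: HIT, count now 3. Cache: [J(c=1) N(c=1) Q(c=2) B(c=2) O(c=3) I(c=3) A(c=7) D(c=10)]
  30. access D: HIT, count now 11. Cache: [J(c=1) N(c=1) Q(c=2) B(c=2) O(c=3) I(c=3) A(c=7) D(c=11)]
  31. access D: HIT, count now 12. Cache: [J(c=1) N(c=1) Q(c=2) B(c=2) O(c=3) I(c=3) A(c=7) D(c=12)]
  32. access B: HIT, count now 3. Cache: [J(c=1) N(c=1) Q(c=2) O(c=3) I(c=3) B(c=3) A(c=7) D(c=12)]
  33. access D: HIT, count now 13. Cache: [J(c=1) N(c=1) Q(c=2) O(c=3) I(c=3) B(c=3) A(c=7) D(c=13)]
  34. access A: HIT, count now 8. Cache: [J(c=1) N(c=1) Q(c=2) O(c=3) I(c=3) B(c=3) A(c=8) D(c=13)]
  35. access J: HIT, count now 2. Cache: [N(c=1) Q(c=2) J(c=2) O(c=3) I(c=3) B(c=3) A(c=8) D(c=13)]
  36. access P: MISS, evict N(c=1). Cache: [P(c=1) Q(c=2) J(c=2) O(c=3) I(c=3) B(c=3) A(c=8) D(c=13)]
Total: 27 hits, 9 misses, 1 evictions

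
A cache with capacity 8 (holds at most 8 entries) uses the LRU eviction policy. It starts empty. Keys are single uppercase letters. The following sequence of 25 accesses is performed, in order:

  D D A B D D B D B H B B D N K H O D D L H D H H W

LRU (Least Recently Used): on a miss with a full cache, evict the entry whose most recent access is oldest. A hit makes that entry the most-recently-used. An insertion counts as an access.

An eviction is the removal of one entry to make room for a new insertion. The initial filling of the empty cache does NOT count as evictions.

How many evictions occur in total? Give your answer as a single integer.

Answer: 1

Derivation:
LRU simulation (capacity=8):
  1. access D: MISS. Cache (LRU->MRU): [D]
  2. access D: HIT. Cache (LRU->MRU): [D]
  3. access A: MISS. Cache (LRU->MRU): [D A]
  4. access B: MISS. Cache (LRU->MRU): [D A B]
  5. access D: HIT. Cache (LRU->MRU): [A B D]
  6. access D: HIT. Cache (LRU->MRU): [A B D]
  7. access B: HIT. Cache (LRU->MRU): [A D B]
  8. access D: HIT. Cache (LRU->MRU): [A B D]
  9. access B: HIT. Cache (LRU->MRU): [A D B]
  10. access H: MISS. Cache (LRU->MRU): [A D B H]
  11. access B: HIT. Cache (LRU->MRU): [A D H B]
  12. access B: HIT. Cache (LRU->MRU): [A D H B]
  13. access D: HIT. Cache (LRU->MRU): [A H B D]
  14. access N: MISS. Cache (LRU->MRU): [A H B D N]
  15. access K: MISS. Cache (LRU->MRU): [A H B D N K]
  16. access H: HIT. Cache (LRU->MRU): [A B D N K H]
  17. access O: MISS. Cache (LRU->MRU): [A B D N K H O]
  18. access D: HIT. Cache (LRU->MRU): [A B N K H O D]
  19. access D: HIT. Cache (LRU->MRU): [A B N K H O D]
  20. access L: MISS. Cache (LRU->MRU): [A B N K H O D L]
  21. access H: HIT. Cache (LRU->MRU): [A B N K O D L H]
  22. access D: HIT. Cache (LRU->MRU): [A B N K O L H D]
  23. access H: HIT. Cache (LRU->MRU): [A B N K O L D H]
  24. access H: HIT. Cache (LRU->MRU): [A B N K O L D H]
  25. access W: MISS, evict A. Cache (LRU->MRU): [B N K O L D H W]
Total: 16 hits, 9 misses, 1 evictions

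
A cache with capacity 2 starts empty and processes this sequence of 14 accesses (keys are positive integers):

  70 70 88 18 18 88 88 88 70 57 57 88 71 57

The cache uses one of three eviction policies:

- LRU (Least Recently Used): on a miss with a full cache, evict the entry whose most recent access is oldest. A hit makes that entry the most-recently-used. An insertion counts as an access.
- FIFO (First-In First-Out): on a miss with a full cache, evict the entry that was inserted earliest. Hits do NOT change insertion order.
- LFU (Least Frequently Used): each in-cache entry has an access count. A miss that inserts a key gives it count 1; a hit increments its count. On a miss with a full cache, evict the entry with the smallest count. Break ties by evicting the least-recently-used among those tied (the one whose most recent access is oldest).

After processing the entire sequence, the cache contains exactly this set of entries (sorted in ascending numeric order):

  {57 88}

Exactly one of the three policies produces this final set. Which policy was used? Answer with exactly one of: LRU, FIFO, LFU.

Simulating under each policy and comparing final sets:
  LRU: final set = {57 71} -> differs
  FIFO: final set = {57 71} -> differs
  LFU: final set = {57 88} -> MATCHES target
Only LFU produces the target set.

Answer: LFU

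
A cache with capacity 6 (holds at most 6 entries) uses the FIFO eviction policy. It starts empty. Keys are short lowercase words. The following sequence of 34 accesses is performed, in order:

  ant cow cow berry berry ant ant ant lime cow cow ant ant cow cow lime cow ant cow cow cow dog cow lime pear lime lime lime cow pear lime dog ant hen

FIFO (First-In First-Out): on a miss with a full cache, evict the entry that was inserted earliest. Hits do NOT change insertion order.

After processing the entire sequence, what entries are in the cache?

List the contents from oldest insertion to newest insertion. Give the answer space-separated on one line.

Answer: cow berry lime dog pear hen

Derivation:
FIFO simulation (capacity=6):
  1. access ant: MISS. Cache (old->new): [ant]
  2. access cow: MISS. Cache (old->new): [ant cow]
  3. access cow: HIT. Cache (old->new): [ant cow]
  4. access berry: MISS. Cache (old->new): [ant cow berry]
  5. access berry: HIT. Cache (old->new): [ant cow berry]
  6. access ant: HIT. Cache (old->new): [ant cow berry]
  7. access ant: HIT. Cache (old->new): [ant cow berry]
  8. access ant: HIT. Cache (old->new): [ant cow berry]
  9. access lime: MISS. Cache (old->new): [ant cow berry lime]
  10. access cow: HIT. Cache (old->new): [ant cow berry lime]
  11. access cow: HIT. Cache (old->new): [ant cow berry lime]
  12. access ant: HIT. Cache (old->new): [ant cow berry lime]
  13. access ant: HIT. Cache (old->new): [ant cow berry lime]
  14. access cow: HIT. Cache (old->new): [ant cow berry lime]
  15. access cow: HIT. Cache (old->new): [ant cow berry lime]
  16. access lime: HIT. Cache (old->new): [ant cow berry lime]
  17. access cow: HIT. Cache (old->new): [ant cow berry lime]
  18. access ant: HIT. Cache (old->new): [ant cow berry lime]
  19. access cow: HIT. Cache (old->new): [ant cow berry lime]
  20. access cow: HIT. Cache (old->new): [ant cow berry lime]
  21. access cow: HIT. Cache (old->new): [ant cow berry lime]
  22. access dog: MISS. Cache (old->new): [ant cow berry lime dog]
  23. access cow: HIT. Cache (old->new): [ant cow berry lime dog]
  24. access lime: HIT. Cache (old->new): [ant cow berry lime dog]
  25. access pear: MISS. Cache (old->new): [ant cow berry lime dog pear]
  26. access lime: HIT. Cache (old->new): [ant cow berry lime dog pear]
  27. access lime: HIT. Cache (old->new): [ant cow berry lime dog pear]
  28. access lime: HIT. Cache (old->new): [ant cow berry lime dog pear]
  29. access cow: HIT. Cache (old->new): [ant cow berry lime dog pear]
  30. access pear: HIT. Cache (old->new): [ant cow berry lime dog pear]
  31. access lime: HIT. Cache (old->new): [ant cow berry lime dog pear]
  32. access dog: HIT. Cache (old->new): [ant cow berry lime dog pear]
  33. access ant: HIT. Cache (old->new): [ant cow berry lime dog pear]
  34. access hen: MISS, evict ant. Cache (old->new): [cow berry lime dog pear hen]
Total: 27 hits, 7 misses, 1 evictions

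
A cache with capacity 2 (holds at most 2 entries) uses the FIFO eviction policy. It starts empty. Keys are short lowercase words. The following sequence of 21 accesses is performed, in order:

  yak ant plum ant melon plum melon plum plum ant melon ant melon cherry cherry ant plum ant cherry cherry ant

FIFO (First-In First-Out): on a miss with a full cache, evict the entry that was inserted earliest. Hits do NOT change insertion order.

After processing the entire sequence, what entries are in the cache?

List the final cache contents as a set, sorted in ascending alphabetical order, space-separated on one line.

Answer: ant cherry

Derivation:
FIFO simulation (capacity=2):
  1. access yak: MISS. Cache (old->new): [yak]
  2. access ant: MISS. Cache (old->new): [yak ant]
  3. access plum: MISS, evict yak. Cache (old->new): [ant plum]
  4. access ant: HIT. Cache (old->new): [ant plum]
  5. access melon: MISS, evict ant. Cache (old->new): [plum melon]
  6. access plum: HIT. Cache (old->new): [plum melon]
  7. access melon: HIT. Cache (old->new): [plum melon]
  8. access plum: HIT. Cache (old->new): [plum melon]
  9. access plum: HIT. Cache (old->new): [plum melon]
  10. access ant: MISS, evict plum. Cache (old->new): [melon ant]
  11. access melon: HIT. Cache (old->new): [melon ant]
  12. access ant: HIT. Cache (old->new): [melon ant]
  13. access melon: HIT. Cache (old->new): [melon ant]
  14. access cherry: MISS, evict melon. Cache (old->new): [ant cherry]
  15. access cherry: HIT. Cache (old->new): [ant cherry]
  16. access ant: HIT. Cache (old->new): [ant cherry]
  17. access plum: MISS, evict ant. Cache (old->new): [cherry plum]
  18. access ant: MISS, evict cherry. Cache (old->new): [plum ant]
  19. access cherry: MISS, evict plum. Cache (old->new): [ant cherry]
  20. access cherry: HIT. Cache (old->new): [ant cherry]
  21. access ant: HIT. Cache (old->new): [ant cherry]
Total: 12 hits, 9 misses, 7 evictions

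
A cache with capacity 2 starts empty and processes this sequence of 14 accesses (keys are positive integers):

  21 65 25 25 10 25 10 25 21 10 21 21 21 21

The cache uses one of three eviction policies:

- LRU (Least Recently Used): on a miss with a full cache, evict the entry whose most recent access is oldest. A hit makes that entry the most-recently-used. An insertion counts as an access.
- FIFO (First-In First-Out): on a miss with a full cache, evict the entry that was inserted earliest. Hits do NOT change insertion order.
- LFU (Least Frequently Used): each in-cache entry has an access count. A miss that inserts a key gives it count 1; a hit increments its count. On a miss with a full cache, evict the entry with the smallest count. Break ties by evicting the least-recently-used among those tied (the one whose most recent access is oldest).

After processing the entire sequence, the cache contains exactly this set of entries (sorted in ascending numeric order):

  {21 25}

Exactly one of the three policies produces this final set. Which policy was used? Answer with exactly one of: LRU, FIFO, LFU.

Answer: LFU

Derivation:
Simulating under each policy and comparing final sets:
  LRU: final set = {10 21} -> differs
  FIFO: final set = {10 21} -> differs
  LFU: final set = {21 25} -> MATCHES target
Only LFU produces the target set.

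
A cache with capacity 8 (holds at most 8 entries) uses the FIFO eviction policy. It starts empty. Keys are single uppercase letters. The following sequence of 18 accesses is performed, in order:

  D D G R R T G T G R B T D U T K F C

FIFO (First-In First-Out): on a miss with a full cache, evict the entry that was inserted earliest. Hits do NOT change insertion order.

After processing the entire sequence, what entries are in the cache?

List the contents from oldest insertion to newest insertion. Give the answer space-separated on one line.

FIFO simulation (capacity=8):
  1. access D: MISS. Cache (old->new): [D]
  2. access D: HIT. Cache (old->new): [D]
  3. access G: MISS. Cache (old->new): [D G]
  4. access R: MISS. Cache (old->new): [D G R]
  5. access R: HIT. Cache (old->new): [D G R]
  6. access T: MISS. Cache (old->new): [D G R T]
  7. access G: HIT. Cache (old->new): [D G R T]
  8. access T: HIT. Cache (old->new): [D G R T]
  9. access G: HIT. Cache (old->new): [D G R T]
  10. access R: HIT. Cache (old->new): [D G R T]
  11. access B: MISS. Cache (old->new): [D G R T B]
  12. access T: HIT. Cache (old->new): [D G R T B]
  13. access D: HIT. Cache (old->new): [D G R T B]
  14. access U: MISS. Cache (old->new): [D G R T B U]
  15. access T: HIT. Cache (old->new): [D G R T B U]
  16. access K: MISS. Cache (old->new): [D G R T B U K]
  17. access F: MISS. Cache (old->new): [D G R T B U K F]
  18. access C: MISS, evict D. Cache (old->new): [G R T B U K F C]
Total: 9 hits, 9 misses, 1 evictions

Answer: G R T B U K F C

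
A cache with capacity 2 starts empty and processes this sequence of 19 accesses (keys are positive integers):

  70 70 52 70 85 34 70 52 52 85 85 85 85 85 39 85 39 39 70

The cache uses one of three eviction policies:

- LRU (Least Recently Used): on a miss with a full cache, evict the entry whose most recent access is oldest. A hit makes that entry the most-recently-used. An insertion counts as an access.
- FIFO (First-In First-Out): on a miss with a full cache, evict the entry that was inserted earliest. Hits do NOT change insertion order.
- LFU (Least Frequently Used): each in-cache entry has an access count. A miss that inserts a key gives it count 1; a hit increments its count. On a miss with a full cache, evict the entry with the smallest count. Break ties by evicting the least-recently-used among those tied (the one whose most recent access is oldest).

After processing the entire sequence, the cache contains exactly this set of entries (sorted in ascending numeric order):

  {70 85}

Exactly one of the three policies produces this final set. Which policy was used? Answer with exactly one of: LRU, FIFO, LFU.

Simulating under each policy and comparing final sets:
  LRU: final set = {39 70} -> differs
  FIFO: final set = {39 70} -> differs
  LFU: final set = {70 85} -> MATCHES target
Only LFU produces the target set.

Answer: LFU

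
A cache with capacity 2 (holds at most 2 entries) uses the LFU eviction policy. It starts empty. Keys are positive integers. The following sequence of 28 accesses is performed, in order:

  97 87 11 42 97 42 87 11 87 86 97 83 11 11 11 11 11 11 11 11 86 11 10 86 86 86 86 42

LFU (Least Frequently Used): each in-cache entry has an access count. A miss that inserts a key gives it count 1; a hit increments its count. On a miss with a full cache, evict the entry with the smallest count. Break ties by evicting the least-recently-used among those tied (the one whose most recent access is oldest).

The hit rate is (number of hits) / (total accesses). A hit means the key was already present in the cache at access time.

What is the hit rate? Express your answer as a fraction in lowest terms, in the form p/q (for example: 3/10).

LFU simulation (capacity=2):
  1. access 97: MISS. Cache: [97(c=1)]
  2. access 87: MISS. Cache: [97(c=1) 87(c=1)]
  3. access 11: MISS, evict 97(c=1). Cache: [87(c=1) 11(c=1)]
  4. access 42: MISS, evict 87(c=1). Cache: [11(c=1) 42(c=1)]
  5. access 97: MISS, evict 11(c=1). Cache: [42(c=1) 97(c=1)]
  6. access 42: HIT, count now 2. Cache: [97(c=1) 42(c=2)]
  7. access 87: MISS, evict 97(c=1). Cache: [87(c=1) 42(c=2)]
  8. access 11: MISS, evict 87(c=1). Cache: [11(c=1) 42(c=2)]
  9. access 87: MISS, evict 11(c=1). Cache: [87(c=1) 42(c=2)]
  10. access 86: MISS, evict 87(c=1). Cache: [86(c=1) 42(c=2)]
  11. access 97: MISS, evict 86(c=1). Cache: [97(c=1) 42(c=2)]
  12. access 83: MISS, evict 97(c=1). Cache: [83(c=1) 42(c=2)]
  13. access 11: MISS, evict 83(c=1). Cache: [11(c=1) 42(c=2)]
  14. access 11: HIT, count now 2. Cache: [42(c=2) 11(c=2)]
  15. access 11: HIT, count now 3. Cache: [42(c=2) 11(c=3)]
  16. access 11: HIT, count now 4. Cache: [42(c=2) 11(c=4)]
  17. access 11: HIT, count now 5. Cache: [42(c=2) 11(c=5)]
  18. access 11: HIT, count now 6. Cache: [42(c=2) 11(c=6)]
  19. access 11: HIT, count now 7. Cache: [42(c=2) 11(c=7)]
  20. access 11: HIT, count now 8. Cache: [42(c=2) 11(c=8)]
  21. access 86: MISS, evict 42(c=2). Cache: [86(c=1) 11(c=8)]
  22. access 11: HIT, count now 9. Cache: [86(c=1) 11(c=9)]
  23. access 10: MISS, evict 86(c=1). Cache: [10(c=1) 11(c=9)]
  24. access 86: MISS, evict 10(c=1). Cache: [86(c=1) 11(c=9)]
  25. access 86: HIT, count now 2. Cache: [86(c=2) 11(c=9)]
  26. access 86: HIT, count now 3. Cache: [86(c=3) 11(c=9)]
  27. access 86: HIT, count now 4. Cache: [86(c=4) 11(c=9)]
  28. access 42: MISS, evict 86(c=4). Cache: [42(c=1) 11(c=9)]
Total: 12 hits, 16 misses, 14 evictions

Hit rate = 12/28 = 3/7

Answer: 3/7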